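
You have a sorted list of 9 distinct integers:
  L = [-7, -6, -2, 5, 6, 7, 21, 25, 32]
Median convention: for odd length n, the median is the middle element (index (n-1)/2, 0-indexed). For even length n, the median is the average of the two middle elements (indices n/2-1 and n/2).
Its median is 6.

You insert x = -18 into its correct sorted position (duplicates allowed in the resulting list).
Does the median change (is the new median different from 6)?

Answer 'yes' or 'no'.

Answer: yes

Derivation:
Old median = 6
Insert x = -18
New median = 11/2
Changed? yes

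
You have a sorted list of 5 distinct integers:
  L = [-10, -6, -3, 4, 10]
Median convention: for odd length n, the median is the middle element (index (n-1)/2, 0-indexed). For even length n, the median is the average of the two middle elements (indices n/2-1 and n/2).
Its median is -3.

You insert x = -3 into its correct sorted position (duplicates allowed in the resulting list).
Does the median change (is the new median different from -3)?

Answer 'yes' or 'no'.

Old median = -3
Insert x = -3
New median = -3
Changed? no

Answer: no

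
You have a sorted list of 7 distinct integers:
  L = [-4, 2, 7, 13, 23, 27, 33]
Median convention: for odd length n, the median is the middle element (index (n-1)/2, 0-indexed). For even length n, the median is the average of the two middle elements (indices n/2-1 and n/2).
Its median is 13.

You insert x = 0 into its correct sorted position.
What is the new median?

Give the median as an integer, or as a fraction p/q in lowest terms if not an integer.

Answer: 10

Derivation:
Old list (sorted, length 7): [-4, 2, 7, 13, 23, 27, 33]
Old median = 13
Insert x = 0
Old length odd (7). Middle was index 3 = 13.
New length even (8). New median = avg of two middle elements.
x = 0: 1 elements are < x, 6 elements are > x.
New sorted list: [-4, 0, 2, 7, 13, 23, 27, 33]
New median = 10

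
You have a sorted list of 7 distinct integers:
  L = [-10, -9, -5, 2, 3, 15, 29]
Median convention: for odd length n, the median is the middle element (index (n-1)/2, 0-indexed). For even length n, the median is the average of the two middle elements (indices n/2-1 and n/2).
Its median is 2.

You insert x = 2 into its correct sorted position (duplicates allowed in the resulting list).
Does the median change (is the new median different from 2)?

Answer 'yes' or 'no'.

Old median = 2
Insert x = 2
New median = 2
Changed? no

Answer: no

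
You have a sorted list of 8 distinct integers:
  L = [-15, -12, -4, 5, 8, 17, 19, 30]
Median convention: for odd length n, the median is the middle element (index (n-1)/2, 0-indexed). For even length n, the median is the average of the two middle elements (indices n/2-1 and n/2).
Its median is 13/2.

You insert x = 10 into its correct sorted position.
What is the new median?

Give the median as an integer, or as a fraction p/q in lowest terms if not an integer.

Old list (sorted, length 8): [-15, -12, -4, 5, 8, 17, 19, 30]
Old median = 13/2
Insert x = 10
Old length even (8). Middle pair: indices 3,4 = 5,8.
New length odd (9). New median = single middle element.
x = 10: 5 elements are < x, 3 elements are > x.
New sorted list: [-15, -12, -4, 5, 8, 10, 17, 19, 30]
New median = 8

Answer: 8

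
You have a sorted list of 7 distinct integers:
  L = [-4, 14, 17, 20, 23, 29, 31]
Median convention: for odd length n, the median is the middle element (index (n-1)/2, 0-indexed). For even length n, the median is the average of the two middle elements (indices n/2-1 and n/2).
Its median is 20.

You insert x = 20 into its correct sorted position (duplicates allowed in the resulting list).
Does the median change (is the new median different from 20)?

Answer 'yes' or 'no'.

Answer: no

Derivation:
Old median = 20
Insert x = 20
New median = 20
Changed? no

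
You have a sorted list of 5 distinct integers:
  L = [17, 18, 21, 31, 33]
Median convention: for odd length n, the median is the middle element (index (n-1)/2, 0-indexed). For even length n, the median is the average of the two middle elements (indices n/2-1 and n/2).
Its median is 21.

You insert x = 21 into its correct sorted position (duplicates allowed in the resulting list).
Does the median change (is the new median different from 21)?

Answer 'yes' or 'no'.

Answer: no

Derivation:
Old median = 21
Insert x = 21
New median = 21
Changed? no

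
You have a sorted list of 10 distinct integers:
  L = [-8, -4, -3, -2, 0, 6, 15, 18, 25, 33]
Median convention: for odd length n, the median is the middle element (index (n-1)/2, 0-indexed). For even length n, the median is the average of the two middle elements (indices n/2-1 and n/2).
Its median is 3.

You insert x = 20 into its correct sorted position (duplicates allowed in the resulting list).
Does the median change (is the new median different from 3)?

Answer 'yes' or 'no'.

Old median = 3
Insert x = 20
New median = 6
Changed? yes

Answer: yes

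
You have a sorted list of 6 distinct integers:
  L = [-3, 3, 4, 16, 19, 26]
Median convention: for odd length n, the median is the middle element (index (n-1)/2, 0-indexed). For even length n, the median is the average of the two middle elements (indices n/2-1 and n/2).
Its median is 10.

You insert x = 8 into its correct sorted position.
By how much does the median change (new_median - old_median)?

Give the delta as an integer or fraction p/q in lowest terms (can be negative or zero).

Old median = 10
After inserting x = 8: new sorted = [-3, 3, 4, 8, 16, 19, 26]
New median = 8
Delta = 8 - 10 = -2

Answer: -2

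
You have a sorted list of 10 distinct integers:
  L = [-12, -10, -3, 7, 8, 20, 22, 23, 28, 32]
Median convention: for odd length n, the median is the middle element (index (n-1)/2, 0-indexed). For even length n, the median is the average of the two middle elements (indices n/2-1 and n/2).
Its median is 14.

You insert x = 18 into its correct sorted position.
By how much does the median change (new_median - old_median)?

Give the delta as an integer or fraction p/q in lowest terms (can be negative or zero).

Old median = 14
After inserting x = 18: new sorted = [-12, -10, -3, 7, 8, 18, 20, 22, 23, 28, 32]
New median = 18
Delta = 18 - 14 = 4

Answer: 4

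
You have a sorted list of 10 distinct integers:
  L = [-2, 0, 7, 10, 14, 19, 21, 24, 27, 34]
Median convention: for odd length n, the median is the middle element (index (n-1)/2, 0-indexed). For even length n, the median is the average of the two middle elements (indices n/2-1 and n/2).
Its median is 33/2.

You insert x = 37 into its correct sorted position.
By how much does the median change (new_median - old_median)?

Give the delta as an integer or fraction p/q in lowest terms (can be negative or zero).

Answer: 5/2

Derivation:
Old median = 33/2
After inserting x = 37: new sorted = [-2, 0, 7, 10, 14, 19, 21, 24, 27, 34, 37]
New median = 19
Delta = 19 - 33/2 = 5/2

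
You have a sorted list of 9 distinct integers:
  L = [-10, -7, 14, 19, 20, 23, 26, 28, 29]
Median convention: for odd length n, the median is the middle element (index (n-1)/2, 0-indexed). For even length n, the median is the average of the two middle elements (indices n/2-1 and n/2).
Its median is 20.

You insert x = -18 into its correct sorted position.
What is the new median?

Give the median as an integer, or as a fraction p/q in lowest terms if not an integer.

Old list (sorted, length 9): [-10, -7, 14, 19, 20, 23, 26, 28, 29]
Old median = 20
Insert x = -18
Old length odd (9). Middle was index 4 = 20.
New length even (10). New median = avg of two middle elements.
x = -18: 0 elements are < x, 9 elements are > x.
New sorted list: [-18, -10, -7, 14, 19, 20, 23, 26, 28, 29]
New median = 39/2

Answer: 39/2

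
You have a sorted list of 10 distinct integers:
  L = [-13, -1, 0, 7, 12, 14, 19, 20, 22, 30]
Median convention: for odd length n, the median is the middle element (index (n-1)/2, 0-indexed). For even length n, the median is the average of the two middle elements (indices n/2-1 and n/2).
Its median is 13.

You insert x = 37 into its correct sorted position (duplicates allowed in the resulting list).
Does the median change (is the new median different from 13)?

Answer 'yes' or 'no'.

Old median = 13
Insert x = 37
New median = 14
Changed? yes

Answer: yes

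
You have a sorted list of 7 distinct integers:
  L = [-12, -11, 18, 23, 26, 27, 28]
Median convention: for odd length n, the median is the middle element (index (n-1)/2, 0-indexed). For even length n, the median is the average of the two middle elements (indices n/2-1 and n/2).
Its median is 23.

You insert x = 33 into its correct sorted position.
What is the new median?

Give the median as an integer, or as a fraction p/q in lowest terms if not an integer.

Old list (sorted, length 7): [-12, -11, 18, 23, 26, 27, 28]
Old median = 23
Insert x = 33
Old length odd (7). Middle was index 3 = 23.
New length even (8). New median = avg of two middle elements.
x = 33: 7 elements are < x, 0 elements are > x.
New sorted list: [-12, -11, 18, 23, 26, 27, 28, 33]
New median = 49/2

Answer: 49/2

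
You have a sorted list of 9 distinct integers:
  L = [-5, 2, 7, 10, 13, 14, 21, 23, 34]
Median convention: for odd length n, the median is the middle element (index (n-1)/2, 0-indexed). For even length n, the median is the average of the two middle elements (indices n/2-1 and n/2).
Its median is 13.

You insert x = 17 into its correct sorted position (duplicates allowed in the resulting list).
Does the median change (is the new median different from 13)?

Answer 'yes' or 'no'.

Answer: yes

Derivation:
Old median = 13
Insert x = 17
New median = 27/2
Changed? yes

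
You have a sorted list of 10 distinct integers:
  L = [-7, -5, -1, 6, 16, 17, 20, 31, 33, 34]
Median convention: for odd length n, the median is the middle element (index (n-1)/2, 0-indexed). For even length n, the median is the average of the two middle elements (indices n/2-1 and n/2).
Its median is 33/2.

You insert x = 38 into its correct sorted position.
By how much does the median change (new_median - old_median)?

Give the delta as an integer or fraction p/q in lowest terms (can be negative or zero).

Answer: 1/2

Derivation:
Old median = 33/2
After inserting x = 38: new sorted = [-7, -5, -1, 6, 16, 17, 20, 31, 33, 34, 38]
New median = 17
Delta = 17 - 33/2 = 1/2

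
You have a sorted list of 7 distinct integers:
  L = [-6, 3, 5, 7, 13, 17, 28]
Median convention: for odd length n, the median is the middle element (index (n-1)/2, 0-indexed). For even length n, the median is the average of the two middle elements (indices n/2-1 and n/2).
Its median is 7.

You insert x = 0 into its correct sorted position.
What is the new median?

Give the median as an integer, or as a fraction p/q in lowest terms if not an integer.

Answer: 6

Derivation:
Old list (sorted, length 7): [-6, 3, 5, 7, 13, 17, 28]
Old median = 7
Insert x = 0
Old length odd (7). Middle was index 3 = 7.
New length even (8). New median = avg of two middle elements.
x = 0: 1 elements are < x, 6 elements are > x.
New sorted list: [-6, 0, 3, 5, 7, 13, 17, 28]
New median = 6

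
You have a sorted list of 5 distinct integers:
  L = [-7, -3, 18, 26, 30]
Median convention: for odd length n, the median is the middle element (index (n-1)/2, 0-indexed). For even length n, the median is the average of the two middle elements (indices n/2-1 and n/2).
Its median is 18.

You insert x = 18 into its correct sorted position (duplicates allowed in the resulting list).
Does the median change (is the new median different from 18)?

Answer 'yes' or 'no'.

Answer: no

Derivation:
Old median = 18
Insert x = 18
New median = 18
Changed? no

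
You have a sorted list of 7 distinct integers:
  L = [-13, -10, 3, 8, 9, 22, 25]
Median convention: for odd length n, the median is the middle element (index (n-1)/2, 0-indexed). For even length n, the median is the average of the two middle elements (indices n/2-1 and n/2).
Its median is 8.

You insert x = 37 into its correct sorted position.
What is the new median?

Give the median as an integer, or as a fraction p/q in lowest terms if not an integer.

Answer: 17/2

Derivation:
Old list (sorted, length 7): [-13, -10, 3, 8, 9, 22, 25]
Old median = 8
Insert x = 37
Old length odd (7). Middle was index 3 = 8.
New length even (8). New median = avg of two middle elements.
x = 37: 7 elements are < x, 0 elements are > x.
New sorted list: [-13, -10, 3, 8, 9, 22, 25, 37]
New median = 17/2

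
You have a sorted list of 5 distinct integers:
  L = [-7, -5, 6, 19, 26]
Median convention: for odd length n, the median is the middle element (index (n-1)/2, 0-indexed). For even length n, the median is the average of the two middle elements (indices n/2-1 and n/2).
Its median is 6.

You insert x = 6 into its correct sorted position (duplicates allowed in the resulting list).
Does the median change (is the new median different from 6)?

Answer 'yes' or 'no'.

Answer: no

Derivation:
Old median = 6
Insert x = 6
New median = 6
Changed? no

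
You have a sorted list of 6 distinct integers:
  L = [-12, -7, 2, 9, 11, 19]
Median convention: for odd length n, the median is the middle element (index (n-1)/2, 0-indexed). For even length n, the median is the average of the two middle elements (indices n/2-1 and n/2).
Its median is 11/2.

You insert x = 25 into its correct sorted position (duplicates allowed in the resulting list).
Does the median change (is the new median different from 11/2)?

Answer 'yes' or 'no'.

Answer: yes

Derivation:
Old median = 11/2
Insert x = 25
New median = 9
Changed? yes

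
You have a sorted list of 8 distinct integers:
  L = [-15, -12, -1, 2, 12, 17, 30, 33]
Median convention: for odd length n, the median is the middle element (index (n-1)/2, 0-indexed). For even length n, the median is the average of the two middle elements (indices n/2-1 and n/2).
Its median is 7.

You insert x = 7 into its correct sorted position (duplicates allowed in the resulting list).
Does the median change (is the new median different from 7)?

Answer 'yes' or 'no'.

Old median = 7
Insert x = 7
New median = 7
Changed? no

Answer: no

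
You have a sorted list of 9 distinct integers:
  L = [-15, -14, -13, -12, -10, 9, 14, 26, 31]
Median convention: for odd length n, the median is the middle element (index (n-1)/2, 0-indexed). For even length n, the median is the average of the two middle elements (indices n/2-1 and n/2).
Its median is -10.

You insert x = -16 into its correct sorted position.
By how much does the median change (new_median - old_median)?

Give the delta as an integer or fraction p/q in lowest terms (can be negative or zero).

Old median = -10
After inserting x = -16: new sorted = [-16, -15, -14, -13, -12, -10, 9, 14, 26, 31]
New median = -11
Delta = -11 - -10 = -1

Answer: -1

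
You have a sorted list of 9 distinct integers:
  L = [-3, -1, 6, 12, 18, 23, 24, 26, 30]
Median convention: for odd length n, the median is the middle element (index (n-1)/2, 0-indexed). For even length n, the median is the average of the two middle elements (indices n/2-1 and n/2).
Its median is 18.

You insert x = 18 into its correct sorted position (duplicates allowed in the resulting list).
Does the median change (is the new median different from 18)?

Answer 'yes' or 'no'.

Answer: no

Derivation:
Old median = 18
Insert x = 18
New median = 18
Changed? no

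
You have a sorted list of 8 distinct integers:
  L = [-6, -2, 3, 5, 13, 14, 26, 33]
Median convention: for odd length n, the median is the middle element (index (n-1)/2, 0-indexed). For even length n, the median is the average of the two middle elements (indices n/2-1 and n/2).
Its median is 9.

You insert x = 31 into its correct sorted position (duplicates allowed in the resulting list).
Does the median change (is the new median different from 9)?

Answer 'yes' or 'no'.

Old median = 9
Insert x = 31
New median = 13
Changed? yes

Answer: yes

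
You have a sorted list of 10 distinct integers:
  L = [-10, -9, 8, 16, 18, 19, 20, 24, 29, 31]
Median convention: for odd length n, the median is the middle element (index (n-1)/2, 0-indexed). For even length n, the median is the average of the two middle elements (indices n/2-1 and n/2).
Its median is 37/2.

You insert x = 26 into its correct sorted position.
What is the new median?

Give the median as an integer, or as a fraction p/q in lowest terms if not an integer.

Old list (sorted, length 10): [-10, -9, 8, 16, 18, 19, 20, 24, 29, 31]
Old median = 37/2
Insert x = 26
Old length even (10). Middle pair: indices 4,5 = 18,19.
New length odd (11). New median = single middle element.
x = 26: 8 elements are < x, 2 elements are > x.
New sorted list: [-10, -9, 8, 16, 18, 19, 20, 24, 26, 29, 31]
New median = 19

Answer: 19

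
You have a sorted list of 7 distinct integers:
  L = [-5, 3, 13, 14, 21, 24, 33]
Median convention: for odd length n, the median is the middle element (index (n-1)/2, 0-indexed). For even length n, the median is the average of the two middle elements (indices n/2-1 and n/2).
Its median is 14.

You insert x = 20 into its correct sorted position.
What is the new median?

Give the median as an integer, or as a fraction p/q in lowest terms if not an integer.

Old list (sorted, length 7): [-5, 3, 13, 14, 21, 24, 33]
Old median = 14
Insert x = 20
Old length odd (7). Middle was index 3 = 14.
New length even (8). New median = avg of two middle elements.
x = 20: 4 elements are < x, 3 elements are > x.
New sorted list: [-5, 3, 13, 14, 20, 21, 24, 33]
New median = 17

Answer: 17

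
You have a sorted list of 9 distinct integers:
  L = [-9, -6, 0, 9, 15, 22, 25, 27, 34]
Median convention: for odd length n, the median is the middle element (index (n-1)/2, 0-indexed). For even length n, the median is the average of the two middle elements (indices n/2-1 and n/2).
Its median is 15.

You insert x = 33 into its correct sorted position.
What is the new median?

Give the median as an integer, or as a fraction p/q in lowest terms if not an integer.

Answer: 37/2

Derivation:
Old list (sorted, length 9): [-9, -6, 0, 9, 15, 22, 25, 27, 34]
Old median = 15
Insert x = 33
Old length odd (9). Middle was index 4 = 15.
New length even (10). New median = avg of two middle elements.
x = 33: 8 elements are < x, 1 elements are > x.
New sorted list: [-9, -6, 0, 9, 15, 22, 25, 27, 33, 34]
New median = 37/2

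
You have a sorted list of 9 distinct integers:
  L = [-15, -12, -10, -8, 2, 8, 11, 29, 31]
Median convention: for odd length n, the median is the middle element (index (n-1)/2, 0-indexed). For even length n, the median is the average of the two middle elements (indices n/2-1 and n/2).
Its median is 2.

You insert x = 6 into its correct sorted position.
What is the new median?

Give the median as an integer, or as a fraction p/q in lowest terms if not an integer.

Answer: 4

Derivation:
Old list (sorted, length 9): [-15, -12, -10, -8, 2, 8, 11, 29, 31]
Old median = 2
Insert x = 6
Old length odd (9). Middle was index 4 = 2.
New length even (10). New median = avg of two middle elements.
x = 6: 5 elements are < x, 4 elements are > x.
New sorted list: [-15, -12, -10, -8, 2, 6, 8, 11, 29, 31]
New median = 4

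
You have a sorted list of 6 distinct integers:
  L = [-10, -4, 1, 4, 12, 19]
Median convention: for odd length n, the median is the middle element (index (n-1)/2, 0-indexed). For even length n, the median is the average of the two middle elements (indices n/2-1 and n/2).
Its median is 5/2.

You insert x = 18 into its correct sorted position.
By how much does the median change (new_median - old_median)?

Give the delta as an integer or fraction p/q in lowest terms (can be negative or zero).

Answer: 3/2

Derivation:
Old median = 5/2
After inserting x = 18: new sorted = [-10, -4, 1, 4, 12, 18, 19]
New median = 4
Delta = 4 - 5/2 = 3/2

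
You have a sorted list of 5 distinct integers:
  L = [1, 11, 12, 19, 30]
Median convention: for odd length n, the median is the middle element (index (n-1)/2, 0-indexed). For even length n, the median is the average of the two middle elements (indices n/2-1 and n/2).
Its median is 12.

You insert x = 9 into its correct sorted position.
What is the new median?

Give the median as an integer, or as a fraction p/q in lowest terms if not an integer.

Answer: 23/2

Derivation:
Old list (sorted, length 5): [1, 11, 12, 19, 30]
Old median = 12
Insert x = 9
Old length odd (5). Middle was index 2 = 12.
New length even (6). New median = avg of two middle elements.
x = 9: 1 elements are < x, 4 elements are > x.
New sorted list: [1, 9, 11, 12, 19, 30]
New median = 23/2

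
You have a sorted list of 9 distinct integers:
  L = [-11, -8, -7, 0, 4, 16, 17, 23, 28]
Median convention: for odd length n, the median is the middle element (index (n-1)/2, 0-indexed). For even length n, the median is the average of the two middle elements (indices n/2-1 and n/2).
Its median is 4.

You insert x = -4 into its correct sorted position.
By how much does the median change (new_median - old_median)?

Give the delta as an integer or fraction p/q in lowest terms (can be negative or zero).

Old median = 4
After inserting x = -4: new sorted = [-11, -8, -7, -4, 0, 4, 16, 17, 23, 28]
New median = 2
Delta = 2 - 4 = -2

Answer: -2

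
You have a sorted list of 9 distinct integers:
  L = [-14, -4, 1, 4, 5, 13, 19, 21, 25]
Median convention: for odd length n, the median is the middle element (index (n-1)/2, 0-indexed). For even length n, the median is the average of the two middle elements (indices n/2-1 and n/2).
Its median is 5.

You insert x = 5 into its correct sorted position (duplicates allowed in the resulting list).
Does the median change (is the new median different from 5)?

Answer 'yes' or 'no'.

Old median = 5
Insert x = 5
New median = 5
Changed? no

Answer: no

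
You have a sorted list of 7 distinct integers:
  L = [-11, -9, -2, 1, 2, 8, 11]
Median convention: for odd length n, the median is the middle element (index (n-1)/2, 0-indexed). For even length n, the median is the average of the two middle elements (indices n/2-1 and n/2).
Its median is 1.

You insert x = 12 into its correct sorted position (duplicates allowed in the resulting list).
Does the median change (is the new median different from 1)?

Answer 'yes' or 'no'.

Old median = 1
Insert x = 12
New median = 3/2
Changed? yes

Answer: yes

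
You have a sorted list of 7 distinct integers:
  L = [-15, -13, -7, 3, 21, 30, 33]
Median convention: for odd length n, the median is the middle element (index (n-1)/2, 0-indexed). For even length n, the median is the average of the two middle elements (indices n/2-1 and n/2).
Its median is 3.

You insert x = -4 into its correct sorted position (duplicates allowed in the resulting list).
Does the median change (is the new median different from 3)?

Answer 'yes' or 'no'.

Old median = 3
Insert x = -4
New median = -1/2
Changed? yes

Answer: yes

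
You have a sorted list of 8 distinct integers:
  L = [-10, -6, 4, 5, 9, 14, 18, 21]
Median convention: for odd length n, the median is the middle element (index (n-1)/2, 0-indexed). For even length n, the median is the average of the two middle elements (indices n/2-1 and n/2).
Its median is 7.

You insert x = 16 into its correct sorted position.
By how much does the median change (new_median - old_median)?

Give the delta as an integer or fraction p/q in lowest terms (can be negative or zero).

Answer: 2

Derivation:
Old median = 7
After inserting x = 16: new sorted = [-10, -6, 4, 5, 9, 14, 16, 18, 21]
New median = 9
Delta = 9 - 7 = 2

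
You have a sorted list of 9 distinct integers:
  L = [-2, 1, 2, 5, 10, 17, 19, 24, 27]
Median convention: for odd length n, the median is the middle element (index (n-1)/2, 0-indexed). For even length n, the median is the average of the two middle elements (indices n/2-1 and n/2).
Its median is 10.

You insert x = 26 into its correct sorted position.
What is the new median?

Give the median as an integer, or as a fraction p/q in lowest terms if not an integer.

Old list (sorted, length 9): [-2, 1, 2, 5, 10, 17, 19, 24, 27]
Old median = 10
Insert x = 26
Old length odd (9). Middle was index 4 = 10.
New length even (10). New median = avg of two middle elements.
x = 26: 8 elements are < x, 1 elements are > x.
New sorted list: [-2, 1, 2, 5, 10, 17, 19, 24, 26, 27]
New median = 27/2

Answer: 27/2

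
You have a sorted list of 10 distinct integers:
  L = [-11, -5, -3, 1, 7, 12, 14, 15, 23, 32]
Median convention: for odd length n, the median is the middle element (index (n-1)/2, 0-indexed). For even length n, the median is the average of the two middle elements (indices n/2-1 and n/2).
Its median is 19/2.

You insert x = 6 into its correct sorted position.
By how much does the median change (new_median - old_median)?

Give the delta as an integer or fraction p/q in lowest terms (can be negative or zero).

Answer: -5/2

Derivation:
Old median = 19/2
After inserting x = 6: new sorted = [-11, -5, -3, 1, 6, 7, 12, 14, 15, 23, 32]
New median = 7
Delta = 7 - 19/2 = -5/2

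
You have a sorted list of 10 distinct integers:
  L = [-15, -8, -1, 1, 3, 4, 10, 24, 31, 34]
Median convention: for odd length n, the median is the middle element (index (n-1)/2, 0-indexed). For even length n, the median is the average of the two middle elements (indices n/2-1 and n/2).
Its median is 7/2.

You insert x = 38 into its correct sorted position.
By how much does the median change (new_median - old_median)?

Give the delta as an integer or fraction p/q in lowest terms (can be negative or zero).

Old median = 7/2
After inserting x = 38: new sorted = [-15, -8, -1, 1, 3, 4, 10, 24, 31, 34, 38]
New median = 4
Delta = 4 - 7/2 = 1/2

Answer: 1/2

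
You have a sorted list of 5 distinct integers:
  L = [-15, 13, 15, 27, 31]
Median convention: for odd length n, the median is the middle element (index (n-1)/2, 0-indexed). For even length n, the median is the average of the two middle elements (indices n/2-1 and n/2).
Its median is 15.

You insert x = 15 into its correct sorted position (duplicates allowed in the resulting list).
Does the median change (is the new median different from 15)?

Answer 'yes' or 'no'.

Answer: no

Derivation:
Old median = 15
Insert x = 15
New median = 15
Changed? no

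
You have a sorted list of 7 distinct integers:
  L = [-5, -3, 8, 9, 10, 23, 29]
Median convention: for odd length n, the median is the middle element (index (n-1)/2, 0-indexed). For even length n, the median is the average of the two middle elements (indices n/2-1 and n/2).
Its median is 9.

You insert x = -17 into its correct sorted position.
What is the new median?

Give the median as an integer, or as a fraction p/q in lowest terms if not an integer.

Old list (sorted, length 7): [-5, -3, 8, 9, 10, 23, 29]
Old median = 9
Insert x = -17
Old length odd (7). Middle was index 3 = 9.
New length even (8). New median = avg of two middle elements.
x = -17: 0 elements are < x, 7 elements are > x.
New sorted list: [-17, -5, -3, 8, 9, 10, 23, 29]
New median = 17/2

Answer: 17/2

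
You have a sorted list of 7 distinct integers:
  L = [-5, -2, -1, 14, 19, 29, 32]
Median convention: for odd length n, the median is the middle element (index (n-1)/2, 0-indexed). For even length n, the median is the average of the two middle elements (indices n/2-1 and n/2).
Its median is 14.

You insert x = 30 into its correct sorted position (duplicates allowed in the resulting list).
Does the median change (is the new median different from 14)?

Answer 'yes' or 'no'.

Old median = 14
Insert x = 30
New median = 33/2
Changed? yes

Answer: yes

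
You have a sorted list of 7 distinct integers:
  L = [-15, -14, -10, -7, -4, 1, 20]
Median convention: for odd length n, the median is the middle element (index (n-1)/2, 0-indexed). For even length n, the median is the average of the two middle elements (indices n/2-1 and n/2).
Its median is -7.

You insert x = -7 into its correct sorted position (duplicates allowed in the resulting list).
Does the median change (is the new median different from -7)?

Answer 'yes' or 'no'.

Old median = -7
Insert x = -7
New median = -7
Changed? no

Answer: no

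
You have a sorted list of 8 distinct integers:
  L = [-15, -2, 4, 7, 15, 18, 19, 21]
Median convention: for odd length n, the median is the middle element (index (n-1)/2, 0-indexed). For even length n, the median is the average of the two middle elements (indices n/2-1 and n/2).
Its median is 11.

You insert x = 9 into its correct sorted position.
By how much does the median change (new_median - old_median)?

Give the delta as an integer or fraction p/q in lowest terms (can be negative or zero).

Answer: -2

Derivation:
Old median = 11
After inserting x = 9: new sorted = [-15, -2, 4, 7, 9, 15, 18, 19, 21]
New median = 9
Delta = 9 - 11 = -2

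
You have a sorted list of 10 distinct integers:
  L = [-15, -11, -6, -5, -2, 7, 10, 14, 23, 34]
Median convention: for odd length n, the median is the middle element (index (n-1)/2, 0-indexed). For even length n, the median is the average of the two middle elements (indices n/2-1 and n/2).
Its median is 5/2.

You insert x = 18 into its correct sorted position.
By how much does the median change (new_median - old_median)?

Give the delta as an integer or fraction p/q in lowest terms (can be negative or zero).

Old median = 5/2
After inserting x = 18: new sorted = [-15, -11, -6, -5, -2, 7, 10, 14, 18, 23, 34]
New median = 7
Delta = 7 - 5/2 = 9/2

Answer: 9/2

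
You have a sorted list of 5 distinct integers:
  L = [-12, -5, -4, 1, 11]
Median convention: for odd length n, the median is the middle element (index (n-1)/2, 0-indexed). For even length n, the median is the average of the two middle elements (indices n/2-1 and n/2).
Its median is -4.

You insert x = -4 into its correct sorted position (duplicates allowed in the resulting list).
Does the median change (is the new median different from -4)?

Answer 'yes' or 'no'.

Answer: no

Derivation:
Old median = -4
Insert x = -4
New median = -4
Changed? no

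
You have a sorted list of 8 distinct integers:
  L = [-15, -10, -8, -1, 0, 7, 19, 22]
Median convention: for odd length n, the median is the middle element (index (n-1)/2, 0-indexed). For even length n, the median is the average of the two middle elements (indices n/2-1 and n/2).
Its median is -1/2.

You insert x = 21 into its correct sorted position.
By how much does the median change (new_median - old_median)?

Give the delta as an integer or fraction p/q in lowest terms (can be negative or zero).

Old median = -1/2
After inserting x = 21: new sorted = [-15, -10, -8, -1, 0, 7, 19, 21, 22]
New median = 0
Delta = 0 - -1/2 = 1/2

Answer: 1/2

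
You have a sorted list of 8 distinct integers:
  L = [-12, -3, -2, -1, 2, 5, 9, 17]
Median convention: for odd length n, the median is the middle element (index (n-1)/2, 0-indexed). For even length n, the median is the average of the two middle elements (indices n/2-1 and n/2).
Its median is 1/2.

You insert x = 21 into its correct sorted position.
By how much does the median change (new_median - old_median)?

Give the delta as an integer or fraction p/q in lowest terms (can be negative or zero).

Answer: 3/2

Derivation:
Old median = 1/2
After inserting x = 21: new sorted = [-12, -3, -2, -1, 2, 5, 9, 17, 21]
New median = 2
Delta = 2 - 1/2 = 3/2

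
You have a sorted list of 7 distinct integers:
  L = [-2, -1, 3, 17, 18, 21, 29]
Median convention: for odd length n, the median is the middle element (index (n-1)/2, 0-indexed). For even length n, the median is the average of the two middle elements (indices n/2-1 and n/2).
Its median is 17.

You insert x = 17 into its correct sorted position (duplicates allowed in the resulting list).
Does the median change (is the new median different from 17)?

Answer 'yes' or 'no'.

Answer: no

Derivation:
Old median = 17
Insert x = 17
New median = 17
Changed? no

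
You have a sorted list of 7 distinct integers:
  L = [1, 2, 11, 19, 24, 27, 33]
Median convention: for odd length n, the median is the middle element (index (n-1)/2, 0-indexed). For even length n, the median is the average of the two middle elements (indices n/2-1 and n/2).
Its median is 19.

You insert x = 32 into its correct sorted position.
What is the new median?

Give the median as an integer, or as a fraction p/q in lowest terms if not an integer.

Old list (sorted, length 7): [1, 2, 11, 19, 24, 27, 33]
Old median = 19
Insert x = 32
Old length odd (7). Middle was index 3 = 19.
New length even (8). New median = avg of two middle elements.
x = 32: 6 elements are < x, 1 elements are > x.
New sorted list: [1, 2, 11, 19, 24, 27, 32, 33]
New median = 43/2

Answer: 43/2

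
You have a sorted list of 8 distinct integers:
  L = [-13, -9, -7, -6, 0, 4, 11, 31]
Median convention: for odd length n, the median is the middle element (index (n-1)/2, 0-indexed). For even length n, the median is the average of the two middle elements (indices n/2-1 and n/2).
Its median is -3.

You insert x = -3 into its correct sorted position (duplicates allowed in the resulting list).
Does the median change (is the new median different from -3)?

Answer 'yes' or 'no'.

Old median = -3
Insert x = -3
New median = -3
Changed? no

Answer: no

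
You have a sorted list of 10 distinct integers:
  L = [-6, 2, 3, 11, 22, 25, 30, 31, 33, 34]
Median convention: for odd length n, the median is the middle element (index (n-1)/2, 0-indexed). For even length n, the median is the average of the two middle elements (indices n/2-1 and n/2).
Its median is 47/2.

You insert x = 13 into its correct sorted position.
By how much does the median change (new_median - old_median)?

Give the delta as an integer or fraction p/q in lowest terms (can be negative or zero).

Old median = 47/2
After inserting x = 13: new sorted = [-6, 2, 3, 11, 13, 22, 25, 30, 31, 33, 34]
New median = 22
Delta = 22 - 47/2 = -3/2

Answer: -3/2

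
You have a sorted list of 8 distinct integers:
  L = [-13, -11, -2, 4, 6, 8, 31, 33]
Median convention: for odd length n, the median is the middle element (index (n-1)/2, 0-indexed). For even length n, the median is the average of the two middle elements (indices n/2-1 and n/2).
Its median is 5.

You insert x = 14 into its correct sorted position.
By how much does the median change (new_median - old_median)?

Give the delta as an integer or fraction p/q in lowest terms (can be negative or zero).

Answer: 1

Derivation:
Old median = 5
After inserting x = 14: new sorted = [-13, -11, -2, 4, 6, 8, 14, 31, 33]
New median = 6
Delta = 6 - 5 = 1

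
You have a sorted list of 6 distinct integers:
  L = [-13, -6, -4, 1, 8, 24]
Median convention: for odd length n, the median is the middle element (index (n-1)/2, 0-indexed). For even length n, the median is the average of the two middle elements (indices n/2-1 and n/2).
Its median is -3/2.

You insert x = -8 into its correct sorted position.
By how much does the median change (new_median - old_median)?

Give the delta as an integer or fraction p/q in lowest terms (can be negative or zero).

Answer: -5/2

Derivation:
Old median = -3/2
After inserting x = -8: new sorted = [-13, -8, -6, -4, 1, 8, 24]
New median = -4
Delta = -4 - -3/2 = -5/2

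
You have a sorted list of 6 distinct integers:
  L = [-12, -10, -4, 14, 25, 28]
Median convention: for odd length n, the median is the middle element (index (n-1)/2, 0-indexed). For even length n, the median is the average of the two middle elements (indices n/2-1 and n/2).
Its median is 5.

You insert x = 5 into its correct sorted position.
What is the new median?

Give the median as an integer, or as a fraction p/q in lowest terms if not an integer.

Answer: 5

Derivation:
Old list (sorted, length 6): [-12, -10, -4, 14, 25, 28]
Old median = 5
Insert x = 5
Old length even (6). Middle pair: indices 2,3 = -4,14.
New length odd (7). New median = single middle element.
x = 5: 3 elements are < x, 3 elements are > x.
New sorted list: [-12, -10, -4, 5, 14, 25, 28]
New median = 5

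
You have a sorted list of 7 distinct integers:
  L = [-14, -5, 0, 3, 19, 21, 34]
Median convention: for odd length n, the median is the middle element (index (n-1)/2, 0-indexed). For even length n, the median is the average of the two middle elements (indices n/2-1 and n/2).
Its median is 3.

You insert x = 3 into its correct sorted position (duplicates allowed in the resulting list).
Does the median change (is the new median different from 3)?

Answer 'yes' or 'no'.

Answer: no

Derivation:
Old median = 3
Insert x = 3
New median = 3
Changed? no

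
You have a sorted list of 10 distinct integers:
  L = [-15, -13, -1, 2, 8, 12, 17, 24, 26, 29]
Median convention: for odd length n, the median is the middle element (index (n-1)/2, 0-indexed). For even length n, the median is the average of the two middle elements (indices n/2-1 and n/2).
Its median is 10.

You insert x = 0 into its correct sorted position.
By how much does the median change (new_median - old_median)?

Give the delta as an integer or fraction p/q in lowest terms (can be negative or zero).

Old median = 10
After inserting x = 0: new sorted = [-15, -13, -1, 0, 2, 8, 12, 17, 24, 26, 29]
New median = 8
Delta = 8 - 10 = -2

Answer: -2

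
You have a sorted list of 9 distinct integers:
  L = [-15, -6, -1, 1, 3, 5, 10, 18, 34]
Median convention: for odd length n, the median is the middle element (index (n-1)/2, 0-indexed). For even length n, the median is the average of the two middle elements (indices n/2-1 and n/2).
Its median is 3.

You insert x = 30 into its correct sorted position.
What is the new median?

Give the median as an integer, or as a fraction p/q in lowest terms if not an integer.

Answer: 4

Derivation:
Old list (sorted, length 9): [-15, -6, -1, 1, 3, 5, 10, 18, 34]
Old median = 3
Insert x = 30
Old length odd (9). Middle was index 4 = 3.
New length even (10). New median = avg of two middle elements.
x = 30: 8 elements are < x, 1 elements are > x.
New sorted list: [-15, -6, -1, 1, 3, 5, 10, 18, 30, 34]
New median = 4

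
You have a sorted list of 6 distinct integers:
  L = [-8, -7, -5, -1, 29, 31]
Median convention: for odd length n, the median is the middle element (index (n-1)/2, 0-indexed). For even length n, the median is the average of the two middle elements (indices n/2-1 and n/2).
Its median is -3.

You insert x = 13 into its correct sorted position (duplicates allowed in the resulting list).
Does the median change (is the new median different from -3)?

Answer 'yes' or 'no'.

Old median = -3
Insert x = 13
New median = -1
Changed? yes

Answer: yes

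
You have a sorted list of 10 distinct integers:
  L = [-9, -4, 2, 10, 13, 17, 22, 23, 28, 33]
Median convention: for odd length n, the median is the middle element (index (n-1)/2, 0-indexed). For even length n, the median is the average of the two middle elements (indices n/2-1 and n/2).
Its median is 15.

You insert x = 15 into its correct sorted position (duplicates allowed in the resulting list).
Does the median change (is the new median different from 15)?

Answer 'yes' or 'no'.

Old median = 15
Insert x = 15
New median = 15
Changed? no

Answer: no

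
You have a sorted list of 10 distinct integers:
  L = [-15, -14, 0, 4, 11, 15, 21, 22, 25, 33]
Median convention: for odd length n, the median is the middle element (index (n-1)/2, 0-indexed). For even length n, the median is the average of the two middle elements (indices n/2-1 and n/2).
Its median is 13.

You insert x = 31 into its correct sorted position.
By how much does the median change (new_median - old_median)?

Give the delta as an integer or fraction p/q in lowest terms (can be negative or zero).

Answer: 2

Derivation:
Old median = 13
After inserting x = 31: new sorted = [-15, -14, 0, 4, 11, 15, 21, 22, 25, 31, 33]
New median = 15
Delta = 15 - 13 = 2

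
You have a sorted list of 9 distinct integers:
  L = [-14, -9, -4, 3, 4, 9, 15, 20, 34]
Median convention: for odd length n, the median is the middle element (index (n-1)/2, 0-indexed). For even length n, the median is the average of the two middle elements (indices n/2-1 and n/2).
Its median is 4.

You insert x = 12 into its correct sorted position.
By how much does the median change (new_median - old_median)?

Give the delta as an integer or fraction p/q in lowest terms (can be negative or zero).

Answer: 5/2

Derivation:
Old median = 4
After inserting x = 12: new sorted = [-14, -9, -4, 3, 4, 9, 12, 15, 20, 34]
New median = 13/2
Delta = 13/2 - 4 = 5/2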